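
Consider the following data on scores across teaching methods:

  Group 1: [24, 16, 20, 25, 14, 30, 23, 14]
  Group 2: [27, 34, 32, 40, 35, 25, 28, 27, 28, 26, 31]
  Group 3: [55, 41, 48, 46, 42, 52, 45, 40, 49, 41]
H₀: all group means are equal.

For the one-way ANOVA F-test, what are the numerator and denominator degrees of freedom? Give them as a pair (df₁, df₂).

k = 3 groups, N = 29 total
df = (k−1, N−k) = (3−1, 29−3) = (2, 26)

degrees of freedom = [2, 26]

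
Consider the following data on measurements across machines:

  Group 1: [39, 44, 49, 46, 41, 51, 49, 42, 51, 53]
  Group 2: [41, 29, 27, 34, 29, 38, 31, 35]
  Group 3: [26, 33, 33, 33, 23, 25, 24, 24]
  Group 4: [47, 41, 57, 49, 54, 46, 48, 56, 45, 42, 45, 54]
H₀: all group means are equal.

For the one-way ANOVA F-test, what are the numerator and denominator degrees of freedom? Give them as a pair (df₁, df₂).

k = 4 groups, N = 38 total
df = (k−1, N−k) = (4−1, 38−4) = (3, 34)

degrees of freedom = [3, 34]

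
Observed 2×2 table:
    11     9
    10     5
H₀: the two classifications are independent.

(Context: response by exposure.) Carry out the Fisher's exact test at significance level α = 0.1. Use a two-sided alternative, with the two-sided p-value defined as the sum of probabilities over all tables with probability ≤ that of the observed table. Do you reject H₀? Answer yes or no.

Margins: r₁=20, r₂=15, c₁=21, c₂=14, n=35
p_obs = C(20,11)·C(15,10)/C(35,21); sum pmf over tables with pmf ≤ p_obs
p-value (two-sided) = 0.72824
At α=0.1: p ≥ α → fail to reject H₀

reject H₀: no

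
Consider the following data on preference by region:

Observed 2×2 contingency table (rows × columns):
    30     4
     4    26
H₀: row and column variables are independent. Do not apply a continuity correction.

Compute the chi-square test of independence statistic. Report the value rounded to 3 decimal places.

test statistic = 35.906

Row totals [34, 30], col totals [34, 30], n=64
χ² = (30−18.06)²/18.06 + (4−15.94)²/15.94 + (4−15.94)²/15.94 + (26−14.06)²/14.06 = 35.9059
df = 1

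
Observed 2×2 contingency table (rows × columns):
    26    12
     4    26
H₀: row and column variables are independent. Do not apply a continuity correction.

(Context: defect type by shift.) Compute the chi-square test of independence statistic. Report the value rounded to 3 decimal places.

test statistic = 20.636

Row totals [38, 30], col totals [30, 38], n=68
χ² = (26−16.76)²/16.76 + (12−21.24)²/21.24 + (4−13.24)²/13.24 + (26−16.76)²/16.76 = 20.6357
df = 1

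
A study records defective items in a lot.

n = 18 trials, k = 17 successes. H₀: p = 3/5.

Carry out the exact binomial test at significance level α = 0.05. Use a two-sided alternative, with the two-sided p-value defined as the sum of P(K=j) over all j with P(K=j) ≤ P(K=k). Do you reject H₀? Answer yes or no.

reject H₀: yes

Exact binomial: n=18, k=17, p₀=3/5=0.6000
P(X=j) = C(n,j)·p₀^j·(1−p₀)^(n−j); p = Σ P(X=j) over j with P(X=j) ≤ P(X=17)
p-value (two-sided) = 0.00260
At α=0.05: p < α → reject H₀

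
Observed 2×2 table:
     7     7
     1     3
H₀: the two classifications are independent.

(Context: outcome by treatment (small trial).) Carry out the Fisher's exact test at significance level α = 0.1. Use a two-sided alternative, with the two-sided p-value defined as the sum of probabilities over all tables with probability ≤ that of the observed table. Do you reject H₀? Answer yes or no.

Margins: r₁=14, r₂=4, c₁=8, c₂=10, n=18
p_obs = C(14,7)·C(4,1)/C(18,8); sum pmf over tables with pmf ≤ p_obs
p-value (two-sided) = 0.58824
At α=0.1: p ≥ α → fail to reject H₀

reject H₀: no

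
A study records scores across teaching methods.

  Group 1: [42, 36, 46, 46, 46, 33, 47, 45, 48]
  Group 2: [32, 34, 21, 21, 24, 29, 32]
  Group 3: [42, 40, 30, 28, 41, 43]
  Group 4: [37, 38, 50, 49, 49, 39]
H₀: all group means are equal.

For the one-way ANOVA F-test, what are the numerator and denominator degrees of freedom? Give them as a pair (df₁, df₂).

k = 4 groups, N = 28 total
df = (k−1, N−k) = (4−1, 28−4) = (3, 24)

degrees of freedom = [3, 24]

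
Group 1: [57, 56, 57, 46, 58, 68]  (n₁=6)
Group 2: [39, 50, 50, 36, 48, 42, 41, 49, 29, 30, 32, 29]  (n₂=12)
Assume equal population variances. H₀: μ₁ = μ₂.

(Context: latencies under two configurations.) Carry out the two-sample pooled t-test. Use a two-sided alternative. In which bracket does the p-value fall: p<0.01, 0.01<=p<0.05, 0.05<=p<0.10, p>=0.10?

p-value bracket: p<0.01

x̄₁=57.000, s₁=6.986, n₁=6
x̄₂=39.583, s₂=8.372, n₂=12
s_p² = [5·6.986² + 11·8.372²]/16 = 63.4323
SE = √(s_p²·(1/6+1/12)) = 3.9822
t = (57.000−39.583)/3.9822 = 4.3736
df = 16
p-value (two-sided) = 0.00047
→ bracket: p<0.01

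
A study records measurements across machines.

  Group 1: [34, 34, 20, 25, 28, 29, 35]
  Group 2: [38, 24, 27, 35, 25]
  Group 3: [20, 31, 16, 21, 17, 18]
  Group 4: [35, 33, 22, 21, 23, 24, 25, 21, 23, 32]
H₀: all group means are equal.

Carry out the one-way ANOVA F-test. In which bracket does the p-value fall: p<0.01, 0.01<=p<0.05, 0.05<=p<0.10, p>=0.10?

p-value bracket: 0.01<=p<0.05

Group means [29.29, 29.80, 20.50, 25.90], grand mean 26.286
SSB = Σnᵢ(x̄ᵢ−x̄)² = 327.086; SSW = ΣΣ(x−x̄ᵢ)² = 746.629
MSB = 327.086/3 = 109.0286; MSW = 746.629/24 = 31.1095
F = MSB/MSW = 3.5047
df = (3, 24)
p-value (upper-tail) = 0.03075
→ bracket: 0.01<=p<0.05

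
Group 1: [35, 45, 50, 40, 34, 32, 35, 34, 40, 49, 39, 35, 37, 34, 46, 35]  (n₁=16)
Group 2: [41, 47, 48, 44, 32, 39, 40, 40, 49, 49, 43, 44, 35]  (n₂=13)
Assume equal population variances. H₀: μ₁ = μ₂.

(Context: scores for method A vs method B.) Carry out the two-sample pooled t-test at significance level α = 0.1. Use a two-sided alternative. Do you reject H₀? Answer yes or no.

x̄₁=38.750, s₁=5.768, n₁=16
x̄₂=42.385, s₂=5.268, n₂=13
s_p² = [15·5.768² + 12·5.268²]/27 = 30.8177
SE = √(s_p²·(1/16+1/13)) = 2.0728
t = (38.750−42.385)/2.0728 = -1.7534
df = 27
p-value (two-sided) = 0.09087
At α=0.1: p < α → reject H₀

reject H₀: yes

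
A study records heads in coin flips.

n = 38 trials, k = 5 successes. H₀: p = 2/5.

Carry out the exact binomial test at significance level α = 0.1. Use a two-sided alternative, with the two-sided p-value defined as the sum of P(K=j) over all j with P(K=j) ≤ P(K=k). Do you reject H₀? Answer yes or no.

Exact binomial: n=38, k=5, p₀=2/5=0.4000
P(X=j) = C(n,j)·p₀^j·(1−p₀)^(n−j); p = Σ P(X=j) over j with P(X=j) ≤ P(X=5)
p-value (two-sided) = 0.00042
At α=0.1: p < α → reject H₀

reject H₀: yes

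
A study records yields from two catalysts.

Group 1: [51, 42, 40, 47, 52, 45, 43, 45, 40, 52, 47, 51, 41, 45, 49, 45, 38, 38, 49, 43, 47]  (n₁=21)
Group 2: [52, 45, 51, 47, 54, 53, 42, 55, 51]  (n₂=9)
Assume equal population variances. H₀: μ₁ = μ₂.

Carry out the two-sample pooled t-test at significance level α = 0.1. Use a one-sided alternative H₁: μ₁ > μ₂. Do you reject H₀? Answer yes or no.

reject H₀: no

x̄₁=45.238, s₁=4.437, n₁=21
x̄₂=50.000, s₂=4.387, n₂=9
s_p² = [20·4.437² + 8·4.387²]/28 = 19.5646
SE = √(s_p²·(1/21+1/9)) = 1.7622
t = (45.238−50.000)/1.7622 = -2.7022
df = 28
p-value (one-sided, H₁ greater) = 0.99422
At α=0.1: p ≥ α → fail to reject H₀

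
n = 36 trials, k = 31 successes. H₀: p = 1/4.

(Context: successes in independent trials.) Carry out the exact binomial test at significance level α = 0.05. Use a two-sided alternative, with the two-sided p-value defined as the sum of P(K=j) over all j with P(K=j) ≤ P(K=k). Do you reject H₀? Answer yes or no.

Exact binomial: n=36, k=31, p₀=1/4=0.2500
P(X=j) = C(n,j)·p₀^j·(1−p₀)^(n−j); p = Σ P(X=j) over j with P(X=j) ≤ P(X=31)
p-value (two-sided) = 0.00000
At α=0.05: p < α → reject H₀

reject H₀: yes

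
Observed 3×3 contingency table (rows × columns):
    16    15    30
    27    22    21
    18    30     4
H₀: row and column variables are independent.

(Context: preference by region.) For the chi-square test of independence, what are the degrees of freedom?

df = (r−1)(c−1) = (3−1)·(3−1) = 4

degrees of freedom = 4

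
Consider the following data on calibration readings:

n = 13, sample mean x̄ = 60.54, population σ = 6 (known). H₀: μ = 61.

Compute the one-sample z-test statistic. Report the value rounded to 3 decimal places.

SE = σ/√n = 6/√13 = 1.6641
z = (x̄−μ₀)/SE = (60.54−61)/1.6641 = -0.2764

test statistic = -0.276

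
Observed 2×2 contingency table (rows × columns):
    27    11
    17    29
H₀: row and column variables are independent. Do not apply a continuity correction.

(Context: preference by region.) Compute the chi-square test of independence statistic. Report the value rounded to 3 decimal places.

Row totals [38, 46], col totals [44, 40], n=84
χ² = (27−19.90)²/19.90 + (11−18.10)²/18.10 + (17−24.10)²/24.10 + (29−21.90)²/21.90 = 9.6988
df = 1

test statistic = 9.699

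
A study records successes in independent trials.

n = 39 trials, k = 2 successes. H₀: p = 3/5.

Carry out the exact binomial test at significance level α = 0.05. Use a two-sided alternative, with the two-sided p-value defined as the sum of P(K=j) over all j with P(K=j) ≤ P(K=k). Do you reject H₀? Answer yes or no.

Exact binomial: n=39, k=2, p₀=3/5=0.6000
P(X=j) = C(n,j)·p₀^j·(1−p₀)^(n−j); p = Σ P(X=j) over j with P(X=j) ≤ P(X=2)
p-value (two-sided) = 0.00000
At α=0.05: p < α → reject H₀

reject H₀: yes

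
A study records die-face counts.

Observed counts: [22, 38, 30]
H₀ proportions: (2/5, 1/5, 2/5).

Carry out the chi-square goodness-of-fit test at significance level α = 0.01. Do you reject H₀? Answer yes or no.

n = 90; E_i = n·p_i = [36.00, 18.00, 36.00]
χ² = (22−36.00)²/36.00 + (38−18.00)²/18.00 + (30−36.00)²/36.00 = 28.6667
df = 2
p-value (upper-tail) = 0.00000
At α=0.01: p < α → reject H₀

reject H₀: yes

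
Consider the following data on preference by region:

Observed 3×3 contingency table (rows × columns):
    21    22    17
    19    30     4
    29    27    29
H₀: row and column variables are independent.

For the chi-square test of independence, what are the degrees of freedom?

df = (r−1)(c−1) = (3−1)·(3−1) = 4

degrees of freedom = 4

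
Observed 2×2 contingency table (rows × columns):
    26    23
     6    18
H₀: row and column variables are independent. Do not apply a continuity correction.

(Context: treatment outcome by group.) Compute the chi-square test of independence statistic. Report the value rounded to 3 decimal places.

Row totals [49, 24], col totals [32, 41], n=73
χ² = (26−21.48)²/21.48 + (23−27.52)²/27.52 + (6−10.52)²/10.52 + (18−13.48)²/13.48 = 5.1524
df = 1

test statistic = 5.152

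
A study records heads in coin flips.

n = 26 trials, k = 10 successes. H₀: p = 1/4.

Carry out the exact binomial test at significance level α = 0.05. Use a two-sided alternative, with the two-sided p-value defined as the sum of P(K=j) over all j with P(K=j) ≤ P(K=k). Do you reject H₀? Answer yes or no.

Exact binomial: n=26, k=10, p₀=1/4=0.2500
P(X=j) = C(n,j)·p₀^j·(1−p₀)^(n−j); p = Σ P(X=j) over j with P(X=j) ≤ P(X=10)
p-value (two-sided) = 0.11669
At α=0.05: p ≥ α → fail to reject H₀

reject H₀: no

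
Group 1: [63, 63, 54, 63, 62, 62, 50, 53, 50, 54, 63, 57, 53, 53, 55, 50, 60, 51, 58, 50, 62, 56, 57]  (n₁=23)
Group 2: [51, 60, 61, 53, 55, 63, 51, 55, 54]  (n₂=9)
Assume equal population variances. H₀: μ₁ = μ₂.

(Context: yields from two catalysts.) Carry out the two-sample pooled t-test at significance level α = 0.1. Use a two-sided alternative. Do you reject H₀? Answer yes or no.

reject H₀: no

x̄₁=56.478, s₁=4.888, n₁=23
x̄₂=55.889, s₂=4.400, n₂=9
s_p² = [22·4.888² + 8·4.400²]/30 = 22.6876
SE = √(s_p²·(1/23+1/9)) = 1.8728
t = (56.478−55.889)/1.8728 = 0.3147
df = 30
p-value (two-sided) = 0.75516
At α=0.1: p ≥ α → fail to reject H₀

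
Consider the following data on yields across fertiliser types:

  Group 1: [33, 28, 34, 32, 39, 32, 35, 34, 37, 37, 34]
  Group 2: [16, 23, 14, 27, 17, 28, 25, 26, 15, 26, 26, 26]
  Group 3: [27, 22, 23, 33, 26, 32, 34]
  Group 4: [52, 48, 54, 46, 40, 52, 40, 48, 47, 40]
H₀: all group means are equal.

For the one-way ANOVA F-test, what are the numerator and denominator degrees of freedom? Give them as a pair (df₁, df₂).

k = 4 groups, N = 40 total
df = (k−1, N−k) = (4−1, 40−4) = (3, 36)

degrees of freedom = [3, 36]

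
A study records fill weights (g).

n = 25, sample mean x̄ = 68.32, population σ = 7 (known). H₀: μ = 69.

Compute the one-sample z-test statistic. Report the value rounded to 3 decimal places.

SE = σ/√n = 7/√25 = 1.4000
z = (x̄−μ₀)/SE = (68.32−69)/1.4000 = -0.4857

test statistic = -0.486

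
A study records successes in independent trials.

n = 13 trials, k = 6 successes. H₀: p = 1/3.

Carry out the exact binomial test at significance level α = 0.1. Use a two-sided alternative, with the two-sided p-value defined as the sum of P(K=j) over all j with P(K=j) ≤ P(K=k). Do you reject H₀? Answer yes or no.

Exact binomial: n=13, k=6, p₀=1/3=0.3333
P(X=j) = C(n,j)·p₀^j·(1−p₀)^(n−j); p = Σ P(X=j) over j with P(X=j) ≤ P(X=6)
p-value (two-sided) = 0.38004
At α=0.1: p ≥ α → fail to reject H₀

reject H₀: no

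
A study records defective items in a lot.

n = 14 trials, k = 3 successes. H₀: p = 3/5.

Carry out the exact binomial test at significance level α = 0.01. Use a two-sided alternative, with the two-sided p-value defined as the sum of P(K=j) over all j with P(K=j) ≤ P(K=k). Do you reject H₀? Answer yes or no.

Exact binomial: n=14, k=3, p₀=3/5=0.6000
P(X=j) = C(n,j)·p₀^j·(1−p₀)^(n−j); p = Σ P(X=j) over j with P(X=j) ≤ P(X=3)
p-value (two-sided) = 0.00469
At α=0.01: p < α → reject H₀

reject H₀: yes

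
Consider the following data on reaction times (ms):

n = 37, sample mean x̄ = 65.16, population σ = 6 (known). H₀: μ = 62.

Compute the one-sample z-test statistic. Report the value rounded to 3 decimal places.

SE = σ/√n = 6/√37 = 0.9864
z = (x̄−μ₀)/SE = (65.16−62)/0.9864 = 3.2036

test statistic = 3.204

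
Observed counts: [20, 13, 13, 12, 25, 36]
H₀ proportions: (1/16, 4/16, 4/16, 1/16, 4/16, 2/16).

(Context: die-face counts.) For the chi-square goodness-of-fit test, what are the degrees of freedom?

degrees of freedom = 5

df = k − 1 = 6 − 1 = 5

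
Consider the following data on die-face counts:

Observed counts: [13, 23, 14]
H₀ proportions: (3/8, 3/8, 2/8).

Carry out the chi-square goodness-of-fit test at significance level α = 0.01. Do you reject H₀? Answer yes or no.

n = 50; E_i = n·p_i = [18.75, 18.75, 12.50]
χ² = (13−18.75)²/18.75 + (23−18.75)²/18.75 + (14−12.50)²/12.50 = 2.9067
df = 2
p-value (upper-tail) = 0.23379
At α=0.01: p ≥ α → fail to reject H₀

reject H₀: no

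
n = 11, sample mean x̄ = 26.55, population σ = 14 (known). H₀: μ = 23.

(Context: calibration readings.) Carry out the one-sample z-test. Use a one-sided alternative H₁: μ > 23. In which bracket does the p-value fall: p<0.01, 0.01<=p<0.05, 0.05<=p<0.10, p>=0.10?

SE = σ/√n = 14/√11 = 4.2212
z = (x̄−μ₀)/SE = (26.55−23)/4.2212 = 0.8410
p-value (one-sided, H₁ greater) = 0.20017
→ bracket: p>=0.10

p-value bracket: p>=0.10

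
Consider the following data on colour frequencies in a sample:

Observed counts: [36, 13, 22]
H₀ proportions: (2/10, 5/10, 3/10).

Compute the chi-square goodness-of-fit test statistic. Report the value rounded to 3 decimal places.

test statistic = 47.751

n = 71; E_i = n·p_i = [14.20, 35.50, 21.30]
χ² = (36−14.20)²/14.20 + (13−35.50)²/35.50 + (22−21.30)²/21.30 = 47.7512
df = 2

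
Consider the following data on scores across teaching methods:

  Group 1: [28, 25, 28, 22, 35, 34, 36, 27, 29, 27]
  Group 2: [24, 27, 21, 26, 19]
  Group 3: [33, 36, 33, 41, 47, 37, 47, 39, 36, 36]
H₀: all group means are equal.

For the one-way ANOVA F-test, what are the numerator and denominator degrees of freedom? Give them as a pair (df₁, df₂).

degrees of freedom = [2, 22]

k = 3 groups, N = 25 total
df = (k−1, N−k) = (3−1, 25−3) = (2, 22)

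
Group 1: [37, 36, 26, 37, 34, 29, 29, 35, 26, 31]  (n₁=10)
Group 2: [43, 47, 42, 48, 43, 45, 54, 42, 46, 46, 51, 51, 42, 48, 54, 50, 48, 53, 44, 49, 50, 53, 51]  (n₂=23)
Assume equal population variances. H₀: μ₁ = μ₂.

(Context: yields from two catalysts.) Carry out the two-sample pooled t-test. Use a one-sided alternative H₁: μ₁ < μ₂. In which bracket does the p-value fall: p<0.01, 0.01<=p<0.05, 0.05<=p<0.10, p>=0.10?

p-value bracket: p<0.01

x̄₁=32.000, s₁=4.346, n₁=10
x̄₂=47.826, s₂=3.985, n₂=23
s_p² = [9·4.346² + 22·3.985²]/31 = 16.7518
SE = √(s_p²·(1/10+1/23)) = 1.5503
t = (32.000−47.826)/1.5503 = -10.2082
df = 31
p-value (one-sided, H₁ less) = 0.00000
→ bracket: p<0.01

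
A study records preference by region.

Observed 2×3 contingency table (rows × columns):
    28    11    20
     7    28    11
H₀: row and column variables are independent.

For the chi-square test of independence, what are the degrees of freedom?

degrees of freedom = 2

df = (r−1)(c−1) = (2−1)·(3−1) = 2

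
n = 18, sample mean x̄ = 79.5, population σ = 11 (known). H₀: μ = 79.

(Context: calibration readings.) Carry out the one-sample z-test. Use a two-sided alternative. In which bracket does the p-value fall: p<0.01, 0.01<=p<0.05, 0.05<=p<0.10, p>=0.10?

p-value bracket: p>=0.10

SE = σ/√n = 11/√18 = 2.5927
z = (x̄−μ₀)/SE = (79.5−79)/2.5927 = 0.1928
p-value (two-sided) = 0.84708
→ bracket: p>=0.10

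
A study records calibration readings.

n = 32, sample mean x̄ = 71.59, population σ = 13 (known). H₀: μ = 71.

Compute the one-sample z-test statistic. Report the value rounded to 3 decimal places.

test statistic = 0.257

SE = σ/√n = 13/√32 = 2.2981
z = (x̄−μ₀)/SE = (71.59−71)/2.2981 = 0.2567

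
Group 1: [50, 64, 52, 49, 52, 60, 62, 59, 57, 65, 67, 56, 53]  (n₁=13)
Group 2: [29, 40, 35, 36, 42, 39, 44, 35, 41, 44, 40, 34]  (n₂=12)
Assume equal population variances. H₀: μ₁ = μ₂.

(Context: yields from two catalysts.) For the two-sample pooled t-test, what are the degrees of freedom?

degrees of freedom = 23

df = n₁ + n₂ − 2 = 13 + 12 − 2 = 23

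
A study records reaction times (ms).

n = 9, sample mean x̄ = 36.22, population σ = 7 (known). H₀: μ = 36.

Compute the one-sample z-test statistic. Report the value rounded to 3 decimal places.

SE = σ/√n = 7/√9 = 2.3333
z = (x̄−μ₀)/SE = (36.22−36)/2.3333 = 0.0943

test statistic = 0.094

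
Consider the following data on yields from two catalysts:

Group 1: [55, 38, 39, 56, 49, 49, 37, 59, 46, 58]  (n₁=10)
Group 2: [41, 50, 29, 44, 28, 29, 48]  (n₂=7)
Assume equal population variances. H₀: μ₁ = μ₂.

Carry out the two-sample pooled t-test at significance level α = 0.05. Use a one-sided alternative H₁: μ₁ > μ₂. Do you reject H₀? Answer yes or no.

reject H₀: yes

x̄₁=48.600, s₁=8.422, n₁=10
x̄₂=38.429, s₂=9.572, n₂=7
s_p² = [9·8.422² + 6·9.572²]/15 = 79.2076
SE = √(s_p²·(1/10+1/7)) = 4.3859
t = (48.600−38.429)/4.3859 = 2.3191
df = 15
p-value (one-sided, H₁ greater) = 0.01745
At α=0.05: p < α → reject H₀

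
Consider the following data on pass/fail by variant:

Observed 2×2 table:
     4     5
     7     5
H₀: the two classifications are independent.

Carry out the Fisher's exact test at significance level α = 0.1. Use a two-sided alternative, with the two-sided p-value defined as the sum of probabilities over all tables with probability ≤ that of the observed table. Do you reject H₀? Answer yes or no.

reject H₀: no

Margins: r₁=9, r₂=12, c₁=11, c₂=10, n=21
p_obs = C(9,4)·C(12,7)/C(21,11); sum pmf over tables with pmf ≤ p_obs
p-value (two-sided) = 0.66992
At α=0.1: p ≥ α → fail to reject H₀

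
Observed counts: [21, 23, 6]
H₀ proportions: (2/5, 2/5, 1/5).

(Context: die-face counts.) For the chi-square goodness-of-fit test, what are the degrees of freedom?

df = k − 1 = 3 − 1 = 2

degrees of freedom = 2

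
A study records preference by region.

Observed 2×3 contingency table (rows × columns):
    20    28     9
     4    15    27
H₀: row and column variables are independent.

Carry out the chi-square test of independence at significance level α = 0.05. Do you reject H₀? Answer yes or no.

reject H₀: yes

Row totals [57, 46], col totals [24, 43, 36], n=103
χ² = (20−13.28)²/13.28 + (28−23.80)²/23.80 + (9−19.92)²/19.92 + (4−10.72)²/10.72 + (15−19.20)²/19.20 + (27−16.08)²/16.08 = 22.6808
df = 2
p-value (upper-tail) = 0.00001
At α=0.05: p < α → reject H₀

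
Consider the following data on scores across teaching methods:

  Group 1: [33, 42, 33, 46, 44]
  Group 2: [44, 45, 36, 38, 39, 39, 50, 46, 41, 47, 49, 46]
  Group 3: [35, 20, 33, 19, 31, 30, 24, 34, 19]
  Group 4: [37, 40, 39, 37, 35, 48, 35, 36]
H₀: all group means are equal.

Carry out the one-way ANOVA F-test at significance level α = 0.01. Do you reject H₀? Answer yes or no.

Group means [39.60, 43.33, 27.22, 38.38], grand mean 37.353
SSB = Σnᵢ(x̄ᵢ−x̄)² = 1386.467; SSW = ΣΣ(x−x̄ᵢ)² = 873.297
MSB = 1386.467/3 = 462.1558; MSW = 873.297/30 = 29.1099
F = MSB/MSW = 15.8762
df = (3, 30)
p-value (upper-tail) = 0.00000
At α=0.01: p < α → reject H₀

reject H₀: yes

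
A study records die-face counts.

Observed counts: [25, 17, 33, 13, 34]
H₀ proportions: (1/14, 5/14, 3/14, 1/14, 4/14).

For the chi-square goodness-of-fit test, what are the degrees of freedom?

df = k − 1 = 5 − 1 = 4

degrees of freedom = 4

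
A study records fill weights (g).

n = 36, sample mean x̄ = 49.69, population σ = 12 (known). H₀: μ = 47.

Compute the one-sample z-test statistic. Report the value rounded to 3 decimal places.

SE = σ/√n = 12/√36 = 2.0000
z = (x̄−μ₀)/SE = (49.69−47)/2.0000 = 1.3450

test statistic = 1.345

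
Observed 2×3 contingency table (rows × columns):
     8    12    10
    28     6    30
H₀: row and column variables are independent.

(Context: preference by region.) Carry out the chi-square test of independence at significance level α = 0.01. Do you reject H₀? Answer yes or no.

Row totals [30, 64], col totals [36, 18, 40], n=94
χ² = (8−11.49)²/11.49 + (12−5.74)²/5.74 + (10−12.77)²/12.77 + (28−24.51)²/24.51 + (6−12.26)²/12.26 + (30−27.23)²/27.23 = 12.4409
df = 2
p-value (upper-tail) = 0.00199
At α=0.01: p < α → reject H₀

reject H₀: yes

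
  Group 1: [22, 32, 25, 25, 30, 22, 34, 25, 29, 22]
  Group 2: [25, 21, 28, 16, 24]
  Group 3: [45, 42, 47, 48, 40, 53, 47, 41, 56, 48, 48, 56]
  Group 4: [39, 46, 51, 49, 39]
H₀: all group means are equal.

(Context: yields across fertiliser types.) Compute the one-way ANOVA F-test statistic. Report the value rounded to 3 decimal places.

Group means [26.60, 22.80, 47.58, 44.80], grand mean 36.719
SSB = Σnᵢ(x̄ᵢ−x̄)² = 3735.552; SSW = ΣΣ(x−x̄ᵢ)² = 690.917
MSB = 3735.552/3 = 1245.1840; MSW = 690.917/28 = 24.6756
F = MSB/MSW = 50.4622
df = (3, 28)

test statistic = 50.462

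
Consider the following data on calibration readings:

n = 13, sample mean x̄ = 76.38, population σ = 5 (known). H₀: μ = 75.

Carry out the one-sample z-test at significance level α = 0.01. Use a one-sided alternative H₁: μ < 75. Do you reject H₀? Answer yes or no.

SE = σ/√n = 5/√13 = 1.3868
z = (x̄−μ₀)/SE = (76.38−75)/1.3868 = 0.9951
p-value (one-sided, H₁ less) = 0.84016
At α=0.01: p ≥ α → fail to reject H₀

reject H₀: no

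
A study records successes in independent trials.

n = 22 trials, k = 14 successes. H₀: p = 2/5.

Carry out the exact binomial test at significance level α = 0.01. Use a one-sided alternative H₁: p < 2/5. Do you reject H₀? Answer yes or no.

Exact binomial: n=22, k=14, p₀=2/5=0.4000
P(X≤14) from Σ C(n,i)·p₀^i·(1−p₀)^(n−i)
p-value (one-sided, H₁ less) = 0.99295
At α=0.01: p ≥ α → fail to reject H₀

reject H₀: no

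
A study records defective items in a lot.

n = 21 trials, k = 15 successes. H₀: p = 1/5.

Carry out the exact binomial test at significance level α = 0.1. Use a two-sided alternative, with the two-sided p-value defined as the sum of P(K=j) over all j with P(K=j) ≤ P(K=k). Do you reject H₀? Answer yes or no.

Exact binomial: n=21, k=15, p₀=1/5=0.2000
P(X=j) = C(n,j)·p₀^j·(1−p₀)^(n−j); p = Σ P(X=j) over j with P(X=j) ≤ P(X=15)
p-value (two-sided) = 0.00000
At α=0.1: p < α → reject H₀

reject H₀: yes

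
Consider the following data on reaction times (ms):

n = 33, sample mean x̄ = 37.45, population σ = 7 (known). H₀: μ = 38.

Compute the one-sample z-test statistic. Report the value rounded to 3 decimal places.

test statistic = -0.451

SE = σ/√n = 7/√33 = 1.2185
z = (x̄−μ₀)/SE = (37.45−38)/1.2185 = -0.4514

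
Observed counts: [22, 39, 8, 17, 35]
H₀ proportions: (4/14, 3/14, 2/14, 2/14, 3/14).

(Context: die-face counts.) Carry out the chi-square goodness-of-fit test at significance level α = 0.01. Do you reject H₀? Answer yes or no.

n = 121; E_i = n·p_i = [34.57, 25.93, 17.29, 17.29, 25.93]
χ² = (22−34.57)²/34.57 + (39−25.93)²/25.93 + (8−17.29)²/17.29 + (17−17.29)²/17.29 + (35−25.93)²/25.93 = 19.3278
df = 4
p-value (upper-tail) = 0.00068
At α=0.01: p < α → reject H₀

reject H₀: yes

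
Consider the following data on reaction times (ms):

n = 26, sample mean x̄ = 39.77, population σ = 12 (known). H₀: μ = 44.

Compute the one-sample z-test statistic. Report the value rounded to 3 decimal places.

test statistic = -1.797

SE = σ/√n = 12/√26 = 2.3534
z = (x̄−μ₀)/SE = (39.77−44)/2.3534 = -1.7974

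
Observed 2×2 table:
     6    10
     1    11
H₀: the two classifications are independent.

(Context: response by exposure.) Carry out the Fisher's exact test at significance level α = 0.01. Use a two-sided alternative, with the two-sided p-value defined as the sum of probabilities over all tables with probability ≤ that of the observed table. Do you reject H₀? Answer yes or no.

reject H₀: no

Margins: r₁=16, r₂=12, c₁=7, c₂=21, n=28
p_obs = C(16,6)·C(12,1)/C(28,7); sum pmf over tables with pmf ≤ p_obs
p-value (two-sided) = 0.18424
At α=0.01: p ≥ α → fail to reject H₀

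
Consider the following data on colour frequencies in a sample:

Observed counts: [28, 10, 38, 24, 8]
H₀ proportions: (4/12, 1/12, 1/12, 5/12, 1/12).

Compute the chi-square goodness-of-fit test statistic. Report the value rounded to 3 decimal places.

n = 108; E_i = n·p_i = [36.00, 9.00, 9.00, 45.00, 9.00]
χ² = (28−36.00)²/36.00 + (10−9.00)²/9.00 + (38−9.00)²/9.00 + (24−45.00)²/45.00 + (8−9.00)²/9.00 = 105.2444
df = 4

test statistic = 105.244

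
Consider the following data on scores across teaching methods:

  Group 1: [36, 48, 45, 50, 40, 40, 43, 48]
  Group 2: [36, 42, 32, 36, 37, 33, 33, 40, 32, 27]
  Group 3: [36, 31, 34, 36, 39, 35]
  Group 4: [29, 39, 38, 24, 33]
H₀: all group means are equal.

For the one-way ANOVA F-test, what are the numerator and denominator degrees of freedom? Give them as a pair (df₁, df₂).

degrees of freedom = [3, 25]

k = 4 groups, N = 29 total
df = (k−1, N−k) = (4−1, 29−4) = (3, 25)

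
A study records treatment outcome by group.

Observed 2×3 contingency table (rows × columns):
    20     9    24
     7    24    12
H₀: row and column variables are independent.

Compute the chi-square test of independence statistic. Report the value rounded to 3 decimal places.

Row totals [53, 43], col totals [27, 33, 36], n=96
χ² = (20−14.91)²/14.91 + (9−18.22)²/18.22 + (24−19.88)²/19.88 + (7−12.09)²/12.09 + (24−14.78)²/14.78 + (12−16.12)²/16.12 = 16.2117
df = 2

test statistic = 16.212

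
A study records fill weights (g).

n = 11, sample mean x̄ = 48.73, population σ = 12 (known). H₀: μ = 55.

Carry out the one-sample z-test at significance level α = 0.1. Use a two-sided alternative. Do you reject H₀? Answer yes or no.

reject H₀: yes

SE = σ/√n = 12/√11 = 3.6181
z = (x̄−μ₀)/SE = (48.73−55)/3.6181 = -1.7329
p-value (two-sided) = 0.08311
At α=0.1: p < α → reject H₀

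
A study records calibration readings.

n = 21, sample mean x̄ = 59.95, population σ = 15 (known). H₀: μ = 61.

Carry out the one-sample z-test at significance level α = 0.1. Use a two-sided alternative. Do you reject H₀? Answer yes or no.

SE = σ/√n = 15/√21 = 3.2733
z = (x̄−μ₀)/SE = (59.95−61)/3.2733 = -0.3208
p-value (two-sided) = 0.74838
At α=0.1: p ≥ α → fail to reject H₀

reject H₀: no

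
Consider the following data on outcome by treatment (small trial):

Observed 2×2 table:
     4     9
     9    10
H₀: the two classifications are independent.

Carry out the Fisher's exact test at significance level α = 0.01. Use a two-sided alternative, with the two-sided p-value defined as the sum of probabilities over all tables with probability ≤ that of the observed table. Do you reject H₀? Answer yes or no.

reject H₀: no

Margins: r₁=13, r₂=19, c₁=13, c₂=19, n=32
p_obs = C(13,4)·C(19,9)/C(32,13); sum pmf over tables with pmf ≤ p_obs
p-value (two-sided) = 0.47106
At α=0.01: p ≥ α → fail to reject H₀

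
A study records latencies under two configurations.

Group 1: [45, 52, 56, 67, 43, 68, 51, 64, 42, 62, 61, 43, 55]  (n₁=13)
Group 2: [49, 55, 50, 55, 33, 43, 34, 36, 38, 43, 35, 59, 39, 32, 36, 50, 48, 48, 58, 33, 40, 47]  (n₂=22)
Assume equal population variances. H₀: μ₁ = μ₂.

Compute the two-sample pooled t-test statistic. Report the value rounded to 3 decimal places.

x̄₁=54.538, s₁=9.395, n₁=13
x̄₂=43.682, s₂=8.654, n₂=22
s_p² = [12·9.395² + 21·8.654²]/33 = 79.7577
SE = √(s_p²·(1/13+1/22)) = 3.1242
t = (54.538−43.682)/3.1242 = 3.4750
df = 33

test statistic = 3.475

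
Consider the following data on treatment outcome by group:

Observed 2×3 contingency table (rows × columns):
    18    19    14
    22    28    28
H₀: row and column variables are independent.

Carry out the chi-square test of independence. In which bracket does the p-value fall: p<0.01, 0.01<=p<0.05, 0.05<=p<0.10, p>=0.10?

Row totals [51, 78], col totals [40, 47, 42], n=129
χ² = (18−15.81)²/15.81 + (19−18.58)²/18.58 + (14−16.60)²/16.60 + (22−24.19)²/24.19 + (28−28.42)²/28.42 + (28−25.40)²/25.40 = 1.1911
df = 2
p-value (upper-tail) = 0.55126
→ bracket: p>=0.10

p-value bracket: p>=0.10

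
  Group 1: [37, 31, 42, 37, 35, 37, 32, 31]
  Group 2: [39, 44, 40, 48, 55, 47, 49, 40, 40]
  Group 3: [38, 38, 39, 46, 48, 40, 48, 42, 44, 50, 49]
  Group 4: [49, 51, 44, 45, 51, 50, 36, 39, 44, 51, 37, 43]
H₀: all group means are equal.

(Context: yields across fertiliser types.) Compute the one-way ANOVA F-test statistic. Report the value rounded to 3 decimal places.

Group means [35.25, 44.67, 43.82, 45.00], grand mean 42.650
SSB = Σnᵢ(x̄ᵢ−x̄)² = 555.964; SSW = ΣΣ(x−x̄ᵢ)² = 891.136
MSB = 555.964/3 = 185.3212; MSW = 891.136/36 = 24.7538
F = MSB/MSW = 7.4866
df = (3, 36)

test statistic = 7.487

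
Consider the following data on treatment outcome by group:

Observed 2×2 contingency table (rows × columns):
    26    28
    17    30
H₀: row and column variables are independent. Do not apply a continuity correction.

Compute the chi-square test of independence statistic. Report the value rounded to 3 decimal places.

Row totals [54, 47], col totals [43, 58], n=101
χ² = (26−22.99)²/22.99 + (28−31.01)²/31.01 + (17−20.01)²/20.01 + (30−26.99)²/26.99 = 1.4746
df = 1

test statistic = 1.475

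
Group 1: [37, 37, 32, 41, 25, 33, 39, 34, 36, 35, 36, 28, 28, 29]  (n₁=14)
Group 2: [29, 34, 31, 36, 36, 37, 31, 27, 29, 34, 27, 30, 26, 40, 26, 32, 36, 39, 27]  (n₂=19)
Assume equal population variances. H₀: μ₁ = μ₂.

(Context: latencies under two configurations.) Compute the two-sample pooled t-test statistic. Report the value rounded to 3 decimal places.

test statistic = 1.010

x̄₁=33.571, s₁=4.653, n₁=14
x̄₂=31.947, s₂=4.503, n₂=19
s_p² = [13·4.653² + 18·4.503²]/31 = 20.8508
SE = √(s_p²·(1/14+1/19)) = 1.6083
t = (33.571−31.947)/1.6083 = 1.0098
df = 31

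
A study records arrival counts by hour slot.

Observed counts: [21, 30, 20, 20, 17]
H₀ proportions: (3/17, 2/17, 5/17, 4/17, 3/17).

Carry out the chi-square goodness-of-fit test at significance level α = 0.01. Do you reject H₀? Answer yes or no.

n = 108; E_i = n·p_i = [19.06, 12.71, 31.76, 25.41, 19.06]
χ² = (21−19.06)²/19.06 + (30−12.71)²/12.71 + (20−31.76)²/31.76 + (20−25.41)²/25.41 + (17−19.06)²/19.06 = 29.4691
df = 4
p-value (upper-tail) = 0.00001
At α=0.01: p < α → reject H₀

reject H₀: yes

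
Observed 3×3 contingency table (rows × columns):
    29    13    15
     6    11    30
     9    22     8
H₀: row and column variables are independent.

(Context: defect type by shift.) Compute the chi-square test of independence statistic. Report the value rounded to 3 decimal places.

test statistic = 36.735

Row totals [57, 47, 39], col totals [44, 46, 53], n=143
χ² = (29−17.54)²/17.54 + (13−18.34)²/18.34 + (15−21.13)²/21.13 + (6−14.46)²/14.46 + (11−15.12)²/15.12 + (30−17.42)²/17.42 + (9−12.00)²/12.00 + (22−12.55)²/12.55 + (8−14.45)²/14.45 = 36.7352
df = 4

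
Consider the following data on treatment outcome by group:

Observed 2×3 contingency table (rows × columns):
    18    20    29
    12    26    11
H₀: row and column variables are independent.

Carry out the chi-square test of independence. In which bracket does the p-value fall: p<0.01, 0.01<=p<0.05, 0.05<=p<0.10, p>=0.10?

p-value bracket: 0.01<=p<0.05

Row totals [67, 49], col totals [30, 46, 40], n=116
χ² = (18−17.33)²/17.33 + (20−26.57)²/26.57 + (29−23.10)²/23.10 + (12−12.67)²/12.67 + (26−19.43)²/19.43 + (11−16.90)²/16.90 = 7.4694
df = 2
p-value (upper-tail) = 0.02388
→ bracket: 0.01<=p<0.05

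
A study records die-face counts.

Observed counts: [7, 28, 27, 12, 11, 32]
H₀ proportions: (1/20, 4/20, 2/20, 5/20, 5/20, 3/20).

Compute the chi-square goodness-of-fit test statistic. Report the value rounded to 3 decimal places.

test statistic = 54.595

n = 117; E_i = n·p_i = [5.85, 23.40, 11.70, 29.25, 29.25, 17.55]
χ² = (7−5.85)²/5.85 + (28−23.40)²/23.40 + (27−11.70)²/11.70 + (12−29.25)²/29.25 + (11−29.25)²/29.25 + (32−17.55)²/17.55 = 54.5954
df = 5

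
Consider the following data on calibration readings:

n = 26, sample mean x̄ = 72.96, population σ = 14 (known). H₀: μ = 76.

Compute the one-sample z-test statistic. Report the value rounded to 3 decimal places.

SE = σ/√n = 14/√26 = 2.7456
z = (x̄−μ₀)/SE = (72.96−76)/2.7456 = -1.1072

test statistic = -1.107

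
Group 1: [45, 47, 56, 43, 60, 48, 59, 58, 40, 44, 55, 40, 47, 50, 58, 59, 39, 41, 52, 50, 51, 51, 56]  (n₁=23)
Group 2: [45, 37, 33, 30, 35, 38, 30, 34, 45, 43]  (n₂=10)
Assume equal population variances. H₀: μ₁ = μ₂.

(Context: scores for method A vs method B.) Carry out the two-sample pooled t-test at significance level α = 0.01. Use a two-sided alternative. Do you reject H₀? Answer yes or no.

x̄₁=49.957, s₁=6.832, n₁=23
x̄₂=37.000, s₂=5.696, n₂=10
s_p² = [22·6.832² + 9·5.696²]/31 = 42.5470
SE = √(s_p²·(1/23+1/10)) = 2.4707
t = (49.957−37.000)/2.4707 = 5.2440
df = 31
p-value (two-sided) = 0.00001
At α=0.01: p < α → reject H₀

reject H₀: yes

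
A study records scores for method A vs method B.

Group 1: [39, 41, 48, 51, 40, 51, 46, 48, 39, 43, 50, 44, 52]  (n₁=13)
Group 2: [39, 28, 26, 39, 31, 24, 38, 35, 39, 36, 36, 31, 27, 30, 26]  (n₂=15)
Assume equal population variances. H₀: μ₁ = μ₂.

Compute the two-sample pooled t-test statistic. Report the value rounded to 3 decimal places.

test statistic = 6.791

x̄₁=45.538, s₁=4.824, n₁=13
x̄₂=32.333, s₂=5.381, n₂=15
s_p² = [12·4.824² + 14·5.381²]/26 = 26.3294
SE = √(s_p²·(1/13+1/15)) = 1.9444
t = (45.538−32.333)/1.9444 = 6.7914
df = 26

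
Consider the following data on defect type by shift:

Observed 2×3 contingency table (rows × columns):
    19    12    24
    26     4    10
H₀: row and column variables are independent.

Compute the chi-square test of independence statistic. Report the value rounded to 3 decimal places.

Row totals [55, 40], col totals [45, 16, 34], n=95
χ² = (19−26.05)²/26.05 + (12−9.26)²/9.26 + (24−19.68)²/19.68 + (26−18.95)²/18.95 + (4−6.74)²/6.74 + (10−14.32)²/14.32 = 8.7021
df = 2

test statistic = 8.702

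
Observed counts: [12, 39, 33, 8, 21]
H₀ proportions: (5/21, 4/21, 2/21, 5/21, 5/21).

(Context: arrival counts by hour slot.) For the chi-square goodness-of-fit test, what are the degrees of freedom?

df = k − 1 = 5 − 1 = 4

degrees of freedom = 4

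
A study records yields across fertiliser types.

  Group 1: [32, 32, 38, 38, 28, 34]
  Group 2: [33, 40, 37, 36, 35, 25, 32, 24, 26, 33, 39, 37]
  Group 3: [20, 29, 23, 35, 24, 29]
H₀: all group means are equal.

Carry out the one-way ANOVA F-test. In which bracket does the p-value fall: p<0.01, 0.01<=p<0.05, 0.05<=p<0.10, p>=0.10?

Group means [33.67, 33.08, 26.67], grand mean 31.625
SSB = Σnᵢ(x̄ᵢ−x̄)² = 198.042; SSW = ΣΣ(x−x̄ᵢ)² = 545.583
MSB = 198.042/2 = 99.0208; MSW = 545.583/21 = 25.9802
F = MSB/MSW = 3.8114
df = (2, 21)
p-value (upper-tail) = 0.03871
→ bracket: 0.01<=p<0.05

p-value bracket: 0.01<=p<0.05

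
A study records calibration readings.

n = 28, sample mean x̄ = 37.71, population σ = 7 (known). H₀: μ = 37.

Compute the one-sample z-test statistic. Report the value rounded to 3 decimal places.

test statistic = 0.537

SE = σ/√n = 7/√28 = 1.3229
z = (x̄−μ₀)/SE = (37.71−37)/1.3229 = 0.5367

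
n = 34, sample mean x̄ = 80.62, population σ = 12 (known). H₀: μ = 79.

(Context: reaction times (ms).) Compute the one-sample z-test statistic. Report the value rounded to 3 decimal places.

test statistic = 0.787

SE = σ/√n = 12/√34 = 2.0580
z = (x̄−μ₀)/SE = (80.62−79)/2.0580 = 0.7872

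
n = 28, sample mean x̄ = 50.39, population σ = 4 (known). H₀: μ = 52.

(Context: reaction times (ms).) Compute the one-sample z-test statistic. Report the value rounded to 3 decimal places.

test statistic = -2.130

SE = σ/√n = 4/√28 = 0.7559
z = (x̄−μ₀)/SE = (50.39−52)/0.7559 = -2.1298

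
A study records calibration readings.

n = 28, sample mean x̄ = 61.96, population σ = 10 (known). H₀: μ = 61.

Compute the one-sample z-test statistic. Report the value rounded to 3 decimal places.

test statistic = 0.508

SE = σ/√n = 10/√28 = 1.8898
z = (x̄−μ₀)/SE = (61.96−61)/1.8898 = 0.5080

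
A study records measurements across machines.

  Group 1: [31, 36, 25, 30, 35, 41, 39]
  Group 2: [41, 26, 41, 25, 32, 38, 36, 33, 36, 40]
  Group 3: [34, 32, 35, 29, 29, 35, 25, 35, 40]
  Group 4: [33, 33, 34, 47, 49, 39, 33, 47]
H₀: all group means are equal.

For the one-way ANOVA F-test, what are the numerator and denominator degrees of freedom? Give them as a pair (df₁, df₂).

k = 4 groups, N = 34 total
df = (k−1, N−k) = (4−1, 34−4) = (3, 30)

degrees of freedom = [3, 30]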